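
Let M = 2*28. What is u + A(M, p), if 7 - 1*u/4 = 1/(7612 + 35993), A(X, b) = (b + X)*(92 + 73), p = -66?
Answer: -70727314/43605 ≈ -1622.0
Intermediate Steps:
M = 56
A(X, b) = 165*X + 165*b (A(X, b) = (X + b)*165 = 165*X + 165*b)
u = 1220936/43605 (u = 28 - 4/(7612 + 35993) = 28 - 4/43605 = 1220936/43605 ≈ 28.000)
u + A(M, p) = 1220936/43605 + (165*56 + 165*(-66)) = 1220936/43605 + (9240 - 10890) = 1220936/43605 - 1650 = -70727314/43605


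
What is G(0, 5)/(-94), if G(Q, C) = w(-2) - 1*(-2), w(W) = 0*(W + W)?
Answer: -1/47 ≈ -0.021277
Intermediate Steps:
w(W) = 0 (w(W) = 0*(2*W) = 0)
G(Q, C) = 2 (G(Q, C) = 0 - 1*(-2) = 0 + 2 = 2)
G(0, 5)/(-94) = 2/(-94) = 2*(-1/94) = -1/47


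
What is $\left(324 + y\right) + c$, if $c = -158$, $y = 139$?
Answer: $305$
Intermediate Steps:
$\left(324 + y\right) + c = \left(324 + 139\right) - 158 = 463 - 158 = 305$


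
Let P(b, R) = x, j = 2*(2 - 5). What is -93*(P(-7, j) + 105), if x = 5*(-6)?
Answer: -6975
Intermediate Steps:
j = -6 (j = 2*(-3) = -6)
x = -30
P(b, R) = -30
-93*(P(-7, j) + 105) = -93*(-30 + 105) = -93*75 = -6975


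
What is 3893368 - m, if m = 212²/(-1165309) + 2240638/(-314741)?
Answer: 1427975230972012238/366770519969 ≈ 3.8934e+6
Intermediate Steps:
m = -2625181346646/366770519969 (m = 44944*(-1/1165309) + 2240638*(-1/314741) = -44944/1165309 - 2240638/314741 = -2625181346646/366770519969 ≈ -7.1576)
3893368 - m = 3893368 - 1*(-2625181346646/366770519969) = 3893368 + 2625181346646/366770519969 = 1427975230972012238/366770519969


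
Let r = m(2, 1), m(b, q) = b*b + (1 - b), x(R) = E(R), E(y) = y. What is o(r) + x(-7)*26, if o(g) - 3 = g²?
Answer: -170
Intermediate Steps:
x(R) = R
m(b, q) = 1 + b² - b (m(b, q) = b² + (1 - b) = 1 + b² - b)
r = 3 (r = 1 + 2² - 1*2 = 1 + 4 - 2 = 3)
o(g) = 3 + g²
o(r) + x(-7)*26 = (3 + 3²) - 7*26 = (3 + 9) - 182 = 12 - 182 = -170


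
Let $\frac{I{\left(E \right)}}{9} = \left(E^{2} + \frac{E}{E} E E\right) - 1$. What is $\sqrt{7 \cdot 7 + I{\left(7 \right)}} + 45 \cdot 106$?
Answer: $4770 + \sqrt{922} \approx 4800.4$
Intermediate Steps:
$I{\left(E \right)} = -9 + 18 E^{2}$ ($I{\left(E \right)} = 9 \left(\left(E^{2} + \frac{E}{E} E E\right) - 1\right) = 9 \left(\left(E^{2} + 1 E E\right) - 1\right) = 9 \left(\left(E^{2} + E E\right) - 1\right) = 9 \left(\left(E^{2} + E^{2}\right) - 1\right) = 9 \left(2 E^{2} - 1\right) = 9 \left(-1 + 2 E^{2}\right) = -9 + 18 E^{2}$)
$\sqrt{7 \cdot 7 + I{\left(7 \right)}} + 45 \cdot 106 = \sqrt{7 \cdot 7 - \left(9 - 18 \cdot 7^{2}\right)} + 45 \cdot 106 = \sqrt{49 + \left(-9 + 18 \cdot 49\right)} + 4770 = \sqrt{49 + \left(-9 + 882\right)} + 4770 = \sqrt{49 + 873} + 4770 = \sqrt{922} + 4770 = 4770 + \sqrt{922}$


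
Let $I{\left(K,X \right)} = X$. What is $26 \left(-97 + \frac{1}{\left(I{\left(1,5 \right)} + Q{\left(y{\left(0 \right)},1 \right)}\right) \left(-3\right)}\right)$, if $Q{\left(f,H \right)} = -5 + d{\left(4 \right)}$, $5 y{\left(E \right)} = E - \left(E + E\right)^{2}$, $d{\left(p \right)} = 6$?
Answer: $- \frac{22711}{9} \approx -2523.4$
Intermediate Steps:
$y{\left(E \right)} = - \frac{4 E^{2}}{5} + \frac{E}{5}$ ($y{\left(E \right)} = \frac{E - \left(E + E\right)^{2}}{5} = \frac{E - \left(2 E\right)^{2}}{5} = \frac{E - 4 E^{2}}{5} = - \frac{4 E^{2}}{5} + \frac{E}{5}$)
$Q{\left(f,H \right)} = 1$ ($Q{\left(f,H \right)} = -5 + 6 = 1$)
$26 \left(-97 + \frac{1}{\left(I{\left(1,5 \right)} + Q{\left(y{\left(0 \right)},1 \right)}\right) \left(-3\right)}\right) = 26 \left(-97 + \frac{1}{\left(5 + 1\right) \left(-3\right)}\right) = 26 \left(-97 + \frac{1}{6 \left(-3\right)}\right) = 26 \left(-97 + \frac{1}{-18}\right) = 26 \left(-97 - \frac{1}{18}\right) = 26 \left(- \frac{1747}{18}\right) = - \frac{22711}{9}$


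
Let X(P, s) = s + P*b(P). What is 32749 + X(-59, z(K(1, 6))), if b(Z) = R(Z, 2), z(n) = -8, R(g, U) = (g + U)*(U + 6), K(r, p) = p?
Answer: 59645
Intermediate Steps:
R(g, U) = (6 + U)*(U + g) (R(g, U) = (U + g)*(6 + U) = (6 + U)*(U + g))
b(Z) = 16 + 8*Z (b(Z) = 2**2 + 6*2 + 6*Z + 2*Z = 4 + 12 + 6*Z + 2*Z = 16 + 8*Z)
X(P, s) = s + P*(16 + 8*P)
32749 + X(-59, z(K(1, 6))) = 32749 + (-8 + 8*(-59)*(2 - 59)) = 32749 + (-8 + 8*(-59)*(-57)) = 32749 + (-8 + 26904) = 32749 + 26896 = 59645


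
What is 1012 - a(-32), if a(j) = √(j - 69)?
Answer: 1012 - I*√101 ≈ 1012.0 - 10.05*I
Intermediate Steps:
a(j) = √(-69 + j)
1012 - a(-32) = 1012 - √(-69 - 32) = 1012 - √(-101) = 1012 - I*√101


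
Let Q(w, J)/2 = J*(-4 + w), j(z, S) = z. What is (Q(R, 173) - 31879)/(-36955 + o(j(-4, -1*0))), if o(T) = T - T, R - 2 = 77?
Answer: 5929/36955 ≈ 0.16044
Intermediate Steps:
R = 79 (R = 2 + 77 = 79)
o(T) = 0
Q(w, J) = 2*J*(-4 + w) (Q(w, J) = 2*(J*(-4 + w)) = 2*J*(-4 + w))
(Q(R, 173) - 31879)/(-36955 + o(j(-4, -1*0))) = (2*173*(-4 + 79) - 31879)/(-36955 + 0) = (2*173*75 - 31879)/(-36955) = (25950 - 31879)*(-1/36955) = -5929*(-1/36955) = 5929/36955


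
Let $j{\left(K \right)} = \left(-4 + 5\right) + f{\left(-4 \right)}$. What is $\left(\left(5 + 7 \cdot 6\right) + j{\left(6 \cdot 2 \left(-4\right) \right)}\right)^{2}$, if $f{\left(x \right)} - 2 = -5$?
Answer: $2025$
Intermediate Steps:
$f{\left(x \right)} = -3$ ($f{\left(x \right)} = 2 - 5 = -3$)
$j{\left(K \right)} = -2$ ($j{\left(K \right)} = \left(-4 + 5\right) - 3 = 1 - 3 = -2$)
$\left(\left(5 + 7 \cdot 6\right) + j{\left(6 \cdot 2 \left(-4\right) \right)}\right)^{2} = \left(\left(5 + 7 \cdot 6\right) - 2\right)^{2} = \left(\left(5 + 42\right) - 2\right)^{2} = \left(47 - 2\right)^{2} = 45^{2} = 2025$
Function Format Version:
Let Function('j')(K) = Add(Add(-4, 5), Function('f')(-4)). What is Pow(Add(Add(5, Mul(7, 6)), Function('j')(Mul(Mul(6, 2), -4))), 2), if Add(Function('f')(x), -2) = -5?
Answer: 2025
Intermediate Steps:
Function('f')(x) = -3 (Function('f')(x) = Add(2, -5) = -3)
Function('j')(K) = -2 (Function('j')(K) = Add(Add(-4, 5), -3) = Add(1, -3) = -2)
Pow(Add(Add(5, Mul(7, 6)), Function('j')(Mul(Mul(6, 2), -4))), 2) = Pow(Add(Add(5, Mul(7, 6)), -2), 2) = Pow(Add(Add(5, 42), -2), 2) = Pow(Add(47, -2), 2) = Pow(45, 2) = 2025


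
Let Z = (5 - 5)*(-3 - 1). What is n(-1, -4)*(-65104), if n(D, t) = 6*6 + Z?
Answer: -2343744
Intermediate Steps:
Z = 0 (Z = 0*(-4) = 0)
n(D, t) = 36 (n(D, t) = 6*6 + 0 = 36 + 0 = 36)
n(-1, -4)*(-65104) = 36*(-65104) = -2343744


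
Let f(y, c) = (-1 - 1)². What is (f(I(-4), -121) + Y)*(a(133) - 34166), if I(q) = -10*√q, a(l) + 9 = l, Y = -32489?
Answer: 1105854370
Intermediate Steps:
a(l) = -9 + l
f(y, c) = 4 (f(y, c) = (-2)² = 4)
(f(I(-4), -121) + Y)*(a(133) - 34166) = (4 - 32489)*((-9 + 133) - 34166) = -32485*(124 - 34166) = -32485*(-34042) = 1105854370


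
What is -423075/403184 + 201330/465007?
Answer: -115559801805/187483382288 ≈ -0.61637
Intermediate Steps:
-423075/403184 + 201330/465007 = -115559801805/187483382288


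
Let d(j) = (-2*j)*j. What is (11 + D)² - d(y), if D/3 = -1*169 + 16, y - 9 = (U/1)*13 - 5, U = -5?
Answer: 208146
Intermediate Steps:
y = -61 (y = 9 + (-5/1*13 - 5) = 9 + (-5*1*13 - 5) = 9 + (-5*13 - 5) = 9 + (-65 - 5) = 9 - 70 = -61)
D = -459 (D = 3*(-1*169 + 16) = 3*(-169 + 16) = 3*(-153) = -459)
d(j) = -2*j²
(11 + D)² - d(y) = (11 - 459)² - (-2)*(-61)² = (-448)² - (-2)*3721 = 200704 - 1*(-7442) = 200704 + 7442 = 208146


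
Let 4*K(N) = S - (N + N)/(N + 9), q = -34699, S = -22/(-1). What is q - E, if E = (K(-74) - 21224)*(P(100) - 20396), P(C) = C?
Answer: -27995300327/65 ≈ -4.3070e+8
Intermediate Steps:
S = 22 (S = -22*(-1) = 22)
K(N) = 11/2 - N/(2*(9 + N)) (K(N) = (22 - (N + N)/(N + 9))/4 = (22 - 2*N/(9 + N))/4 = 11/2 - N/(2*(9 + N)))
E = 27993044892/65 (E = ((99 + 10*(-74))/(2*(9 - 74)) - 21224)*(100 - 20396) = ((½)*(99 - 740)/(-65) - 21224)*(-20296) = ((½)*(-1/65)*(-641) - 21224)*(-20296) = (641/130 - 21224)*(-20296) = -2758479/130*(-20296) = 27993044892/65 ≈ 4.3066e+8)
q - E = -34699 - 1*27993044892/65 = -34699 - 27993044892/65 = -27995300327/65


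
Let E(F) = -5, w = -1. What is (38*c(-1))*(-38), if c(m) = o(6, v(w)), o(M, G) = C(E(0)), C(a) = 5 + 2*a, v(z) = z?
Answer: 7220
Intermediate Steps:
o(M, G) = -5 (o(M, G) = 5 + 2*(-5) = 5 - 10 = -5)
c(m) = -5
(38*c(-1))*(-38) = (38*(-5))*(-38) = -190*(-38) = 7220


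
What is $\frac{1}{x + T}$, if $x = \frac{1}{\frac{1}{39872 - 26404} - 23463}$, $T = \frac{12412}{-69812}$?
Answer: $- \frac{5515142467399}{980782073353} \approx -5.6232$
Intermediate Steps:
$T = - \frac{3103}{17453}$ ($T = 12412 \left(- \frac{1}{69812}\right) = - \frac{3103}{17453} \approx -0.17779$)
$x = - \frac{13468}{315999683}$ ($x = \frac{1}{\frac{1}{13468} - 23463} = \frac{1}{- \frac{315999683}{13468}} = - \frac{13468}{315999683} \approx -4.262 \cdot 10^{-5}$)
$\frac{1}{x + T} = \frac{1}{- \frac{13468}{315999683} - \frac{3103}{17453}} = \frac{1}{- \frac{980782073353}{5515142467399}} = - \frac{5515142467399}{980782073353}$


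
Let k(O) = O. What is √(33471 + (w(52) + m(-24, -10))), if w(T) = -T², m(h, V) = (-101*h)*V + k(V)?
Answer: 7*√133 ≈ 80.728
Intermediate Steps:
m(h, V) = V - 101*V*h (m(h, V) = (-101*h)*V + V = -101*V*h + V = V - 101*V*h)
√(33471 + (w(52) + m(-24, -10))) = √(33471 + (-1*52² - 10*(1 - 101*(-24)))) = √(33471 + (-1*2704 - 10*(1 + 2424))) = √(33471 + (-2704 - 10*2425)) = √(33471 + (-2704 - 24250)) = √(33471 - 26954) = √6517 = 7*√133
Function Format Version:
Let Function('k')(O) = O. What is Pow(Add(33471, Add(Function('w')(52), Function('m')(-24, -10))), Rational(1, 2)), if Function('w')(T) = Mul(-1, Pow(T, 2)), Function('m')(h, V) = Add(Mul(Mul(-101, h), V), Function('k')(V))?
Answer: Mul(7, Pow(133, Rational(1, 2))) ≈ 80.728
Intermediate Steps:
Function('m')(h, V) = Add(V, Mul(-101, V, h)) (Function('m')(h, V) = Add(Mul(Mul(-101, h), V), V) = Add(Mul(-101, V, h), V) = Add(V, Mul(-101, V, h)))
Pow(Add(33471, Add(Function('w')(52), Function('m')(-24, -10))), Rational(1, 2)) = Pow(Add(33471, Add(Mul(-1, Pow(52, 2)), Mul(-10, Add(1, Mul(-101, -24))))), Rational(1, 2)) = Pow(Add(33471, Add(Mul(-1, 2704), Mul(-10, Add(1, 2424)))), Rational(1, 2)) = Pow(Add(33471, Add(-2704, Mul(-10, 2425))), Rational(1, 2)) = Pow(Add(33471, Add(-2704, -24250)), Rational(1, 2)) = Pow(Add(33471, -26954), Rational(1, 2)) = Pow(6517, Rational(1, 2)) = Mul(7, Pow(133, Rational(1, 2)))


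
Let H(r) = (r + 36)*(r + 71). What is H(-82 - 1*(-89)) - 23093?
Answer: -19739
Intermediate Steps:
H(r) = (36 + r)*(71 + r)
H(-82 - 1*(-89)) - 23093 = (2556 + (-82 - 1*(-89))² + 107*(-82 - 1*(-89))) - 23093 = (2556 + (-82 + 89)² + 107*(-82 + 89)) - 23093 = (2556 + 7² + 107*7) - 23093 = (2556 + 49 + 749) - 23093 = 3354 - 23093 = -19739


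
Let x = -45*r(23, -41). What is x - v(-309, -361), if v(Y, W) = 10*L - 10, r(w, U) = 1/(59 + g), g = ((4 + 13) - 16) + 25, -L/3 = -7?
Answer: -3409/17 ≈ -200.53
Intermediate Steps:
L = 21 (L = -3*(-7) = 21)
g = 26 (g = (17 - 16) + 25 = 1 + 25 = 26)
r(w, U) = 1/85 (r(w, U) = 1/(59 + 26) = 1/85)
v(Y, W) = 200 (v(Y, W) = 10*21 - 10 = 210 - 10 = 200)
x = -9/17 (x = -45*1/85 = -9/17 ≈ -0.52941)
x - v(-309, -361) = -9/17 - 1*200 = -9/17 - 200 = -3409/17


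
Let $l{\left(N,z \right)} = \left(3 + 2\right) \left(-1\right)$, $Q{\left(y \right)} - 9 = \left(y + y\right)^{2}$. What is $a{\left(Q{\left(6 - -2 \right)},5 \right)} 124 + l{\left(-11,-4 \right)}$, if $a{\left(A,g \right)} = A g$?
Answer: $164295$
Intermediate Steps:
$Q{\left(y \right)} = 9 + 4 y^{2}$ ($Q{\left(y \right)} = 9 + \left(y + y\right)^{2} = 9 + \left(2 y\right)^{2} = 9 + 4 y^{2}$)
$l{\left(N,z \right)} = -5$ ($l{\left(N,z \right)} = 5 \left(-1\right) = -5$)
$a{\left(Q{\left(6 - -2 \right)},5 \right)} 124 + l{\left(-11,-4 \right)} = \left(9 + 4 \left(6 - -2\right)^{2}\right) 5 \cdot 124 - 5 = \left(9 + 4 \left(6 + 2\right)^{2}\right) 5 \cdot 124 - 5 = \left(9 + 4 \cdot 8^{2}\right) 5 \cdot 124 - 5 = \left(9 + 4 \cdot 64\right) 5 \cdot 124 - 5 = \left(9 + 256\right) 5 \cdot 124 - 5 = 265 \cdot 5 \cdot 124 - 5 = 1325 \cdot 124 - 5 = 164300 - 5 = 164295$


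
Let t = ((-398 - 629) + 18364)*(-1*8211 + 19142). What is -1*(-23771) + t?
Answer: 189534518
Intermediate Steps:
t = 189510747 (t = (-1027 + 18364)*(-8211 + 19142) = 17337*10931 = 189510747)
-1*(-23771) + t = -1*(-23771) + 189510747 = 23771 + 189510747 = 189534518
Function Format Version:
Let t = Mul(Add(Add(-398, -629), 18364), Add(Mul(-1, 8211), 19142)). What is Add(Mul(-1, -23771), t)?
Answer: 189534518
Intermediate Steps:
t = 189510747 (t = Mul(Add(-1027, 18364), Add(-8211, 19142)) = Mul(17337, 10931) = 189510747)
Add(Mul(-1, -23771), t) = Add(Mul(-1, -23771), 189510747) = Add(23771, 189510747) = 189534518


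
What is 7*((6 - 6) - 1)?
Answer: -7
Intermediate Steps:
7*((6 - 6) - 1) = 7*(0 - 1) = 7*(-1) = -7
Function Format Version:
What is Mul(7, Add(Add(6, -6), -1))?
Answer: -7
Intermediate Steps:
Mul(7, Add(Add(6, -6), -1)) = Mul(7, Add(0, -1)) = Mul(7, -1) = -7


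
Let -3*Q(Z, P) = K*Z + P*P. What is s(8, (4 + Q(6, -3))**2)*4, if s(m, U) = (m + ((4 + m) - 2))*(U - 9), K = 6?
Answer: 8064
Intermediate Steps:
Q(Z, P) = -2*Z - P**2/3 (Q(Z, P) = -(6*Z + P*P)/3 = -(6*Z + P**2)/3 = -(P**2 + 6*Z)/3 = -2*Z - P**2/3)
s(m, U) = (-9 + U)*(2 + 2*m) (s(m, U) = (m + (2 + m))*(-9 + U) = (2 + 2*m)*(-9 + U) = (-9 + U)*(2 + 2*m))
s(8, (4 + Q(6, -3))**2)*4 = (-18 - 18*8 + 2*(4 + (-2*6 - 1/3*(-3)**2))**2 + 2*(4 + (-2*6 - 1/3*(-3)**2))**2*8)*4 = (-18 - 144 + 2*(4 + (-12 - 1/3*9))**2 + 2*(4 + (-12 - 1/3*9))**2*8)*4 = (-18 - 144 + 2*(4 + (-12 - 3))**2 + 2*(4 + (-12 - 3))**2*8)*4 = (-18 - 144 + 2*(4 - 15)**2 + 2*(4 - 15)**2*8)*4 = (-18 - 144 + 2*(-11)**2 + 2*(-11)**2*8)*4 = (-18 - 144 + 2*121 + 2*121*8)*4 = (-18 - 144 + 242 + 1936)*4 = 2016*4 = 8064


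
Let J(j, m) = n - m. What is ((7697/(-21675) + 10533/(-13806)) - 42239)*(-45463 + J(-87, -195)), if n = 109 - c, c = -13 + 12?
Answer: 10570439326997539/5541575 ≈ 1.9075e+9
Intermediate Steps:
c = -1
n = 110 (n = 109 - 1*(-1) = 109 + 1 = 110)
J(j, m) = 110 - m
((7697/(-21675) + 10533/(-13806)) - 42239)*(-45463 + J(-87, -195)) = ((7697/(-21675) + 10533/(-13806)) - 42239)*(-45463 + (110 - 1*(-195))) = ((7697*(-1/21675) + 10533*(-1/13806)) - 42239)*(-45463 + (110 + 195)) = ((-7697/21675 - 3511/4602) - 42239)*(-45463 + 305) = (-12391391/11083150 - 42239)*(-45158) = -468153564241/11083150*(-45158) = 10570439326997539/5541575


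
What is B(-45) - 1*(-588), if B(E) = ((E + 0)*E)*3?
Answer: 6663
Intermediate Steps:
B(E) = 3*E**2 (B(E) = (E*E)*3 = E**2*3 = 3*E**2)
B(-45) - 1*(-588) = 3*(-45)**2 - 1*(-588) = 3*2025 + 588 = 6075 + 588 = 6663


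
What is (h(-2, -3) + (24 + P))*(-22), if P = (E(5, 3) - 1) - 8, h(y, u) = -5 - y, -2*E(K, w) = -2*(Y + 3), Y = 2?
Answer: -374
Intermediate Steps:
E(K, w) = 5 (E(K, w) = -(-1)*(2 + 3) = -(-1)*5 = -1/2*(-10) = 5)
P = -4 (P = (5 - 1) - 8 = 4 - 8 = -4)
(h(-2, -3) + (24 + P))*(-22) = ((-5 - 1*(-2)) + (24 - 4))*(-22) = ((-5 + 2) + 20)*(-22) = (-3 + 20)*(-22) = 17*(-22) = -374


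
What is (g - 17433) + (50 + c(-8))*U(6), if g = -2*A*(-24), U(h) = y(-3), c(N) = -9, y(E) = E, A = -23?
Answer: -18660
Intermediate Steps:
U(h) = -3
g = -1104 (g = -2*(-23)*(-24) = 46*(-24) = -1104)
(g - 17433) + (50 + c(-8))*U(6) = (-1104 - 17433) + (50 - 9)*(-3) = -18537 + 41*(-3) = -18537 - 123 = -18660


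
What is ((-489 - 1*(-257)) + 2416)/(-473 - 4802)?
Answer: -2184/5275 ≈ -0.41403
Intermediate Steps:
((-489 - 1*(-257)) + 2416)/(-473 - 4802) = ((-489 + 257) + 2416)/(-5275) = (-232 + 2416)*(-1/5275) = 2184*(-1/5275) = -2184/5275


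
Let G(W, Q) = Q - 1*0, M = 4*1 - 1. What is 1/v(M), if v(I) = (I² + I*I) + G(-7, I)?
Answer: 1/21 ≈ 0.047619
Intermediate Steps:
M = 3 (M = 4 - 1 = 3)
G(W, Q) = Q (G(W, Q) = Q + 0 = Q)
v(I) = I + 2*I² (v(I) = (I² + I*I) + I = (I² + I²) + I = 2*I² + I = I + 2*I²)
1/v(M) = 1/(3*(1 + 2*3)) = 1/(3*(1 + 6)) = 1/(3*7) = 1/21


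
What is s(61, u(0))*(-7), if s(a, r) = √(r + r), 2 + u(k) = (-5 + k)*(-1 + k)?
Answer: -7*√6 ≈ -17.146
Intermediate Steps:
u(k) = -2 + (-1 + k)*(-5 + k) (u(k) = -2 + (-5 + k)*(-1 + k) = -2 + (-1 + k)*(-5 + k))
s(a, r) = √2*√r (s(a, r) = √(2*r) = √2*√r)
s(61, u(0))*(-7) = (√2*√(3 + 0² - 6*0))*(-7) = (√2*√(3 + 0 + 0))*(-7) = (√2*√3)*(-7) = √6*(-7) = -7*√6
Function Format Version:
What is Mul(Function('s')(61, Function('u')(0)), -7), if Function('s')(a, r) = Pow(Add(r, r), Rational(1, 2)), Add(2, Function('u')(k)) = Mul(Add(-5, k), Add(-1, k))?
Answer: Mul(-7, Pow(6, Rational(1, 2))) ≈ -17.146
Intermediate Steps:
Function('u')(k) = Add(-2, Mul(Add(-1, k), Add(-5, k))) (Function('u')(k) = Add(-2, Mul(Add(-5, k), Add(-1, k))) = Add(-2, Mul(Add(-1, k), Add(-5, k))))
Function('s')(a, r) = Mul(Pow(2, Rational(1, 2)), Pow(r, Rational(1, 2))) (Function('s')(a, r) = Pow(Mul(2, r), Rational(1, 2)) = Mul(Pow(2, Rational(1, 2)), Pow(r, Rational(1, 2))))
Mul(Function('s')(61, Function('u')(0)), -7) = Mul(Mul(Pow(2, Rational(1, 2)), Pow(Add(3, Pow(0, 2), Mul(-6, 0)), Rational(1, 2))), -7) = Mul(Mul(Pow(2, Rational(1, 2)), Pow(Add(3, 0, 0), Rational(1, 2))), -7) = Mul(Mul(Pow(2, Rational(1, 2)), Pow(3, Rational(1, 2))), -7) = Mul(Pow(6, Rational(1, 2)), -7) = Mul(-7, Pow(6, Rational(1, 2)))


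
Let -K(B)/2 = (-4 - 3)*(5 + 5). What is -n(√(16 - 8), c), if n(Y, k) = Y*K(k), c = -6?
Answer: -280*√2 ≈ -395.98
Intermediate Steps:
K(B) = 140 (K(B) = -2*(-4 - 3)*(5 + 5) = -(-14)*10 = -2*(-70) = 140)
n(Y, k) = 140*Y (n(Y, k) = Y*140 = 140*Y)
-n(√(16 - 8), c) = -140*√(16 - 8) = -140*√8 = -140*2*√2 = -280*√2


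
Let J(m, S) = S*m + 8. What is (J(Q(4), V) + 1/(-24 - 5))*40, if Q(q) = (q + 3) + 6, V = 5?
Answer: 84640/29 ≈ 2918.6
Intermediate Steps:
Q(q) = 9 + q (Q(q) = (3 + q) + 6 = 9 + q)
J(m, S) = 8 + S*m
(J(Q(4), V) + 1/(-24 - 5))*40 = ((8 + 5*(9 + 4)) + 1/(-24 - 5))*40 = ((8 + 5*13) + 1/(-29))*40 = ((8 + 65) - 1/29)*40 = (73 - 1/29)*40 = (2116/29)*40 = 84640/29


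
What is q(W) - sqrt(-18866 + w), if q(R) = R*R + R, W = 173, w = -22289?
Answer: 30102 - I*sqrt(41155) ≈ 30102.0 - 202.87*I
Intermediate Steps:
q(R) = R + R**2 (q(R) = R**2 + R = R + R**2)
q(W) - sqrt(-18866 + w) = 173*(1 + 173) - sqrt(-18866 - 22289) = 173*174 - sqrt(-41155) = 30102 - I*sqrt(41155)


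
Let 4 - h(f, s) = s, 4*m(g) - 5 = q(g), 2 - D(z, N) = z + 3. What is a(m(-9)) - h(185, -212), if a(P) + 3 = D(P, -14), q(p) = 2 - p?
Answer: -224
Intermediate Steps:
D(z, N) = -1 - z (D(z, N) = 2 - (z + 3) = 2 - (3 + z) = 2 + (-3 - z) = -1 - z)
m(g) = 7/4 - g/4 (m(g) = 5/4 + (2 - g)/4 = 5/4 + (1/2 - g/4) = 7/4 - g/4)
h(f, s) = 4 - s
a(P) = -4 - P (a(P) = -3 + (-1 - P) = -4 - P)
a(m(-9)) - h(185, -212) = (-4 - (7/4 - 1/4*(-9))) - (4 - 1*(-212)) = (-4 - (7/4 + 9/4)) - (4 + 212) = (-4 - 1*4) - 1*216 = (-4 - 4) - 216 = -8 - 216 = -224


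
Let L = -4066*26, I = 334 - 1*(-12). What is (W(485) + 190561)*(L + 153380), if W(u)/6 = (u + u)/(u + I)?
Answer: 2516055630768/277 ≈ 9.0832e+9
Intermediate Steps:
I = 346 (I = 334 + 12 = 346)
W(u) = 12*u/(346 + u) (W(u) = 6*((u + u)/(u + 346)) = 6*((2*u)/(346 + u)) = 6*(2*u/(346 + u)) = 12*u/(346 + u))
L = -105716
(W(485) + 190561)*(L + 153380) = (12*485/(346 + 485) + 190561)*(-105716 + 153380) = (12*485/831 + 190561)*47664 = (12*485*(1/831) + 190561)*47664 = (1940/277 + 190561)*47664 = (52787337/277)*47664 = 2516055630768/277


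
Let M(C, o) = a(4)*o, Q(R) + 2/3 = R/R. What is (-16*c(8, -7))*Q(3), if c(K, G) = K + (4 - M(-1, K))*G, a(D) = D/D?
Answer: -192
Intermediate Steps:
a(D) = 1
Q(R) = ⅓ (Q(R) = -⅔ + R/R = -⅔ + 1 = ⅓)
M(C, o) = o (M(C, o) = 1*o = o)
c(K, G) = K + G*(4 - K) (c(K, G) = K + (4 - K)*G = K + G*(4 - K))
(-16*c(8, -7))*Q(3) = -16*(8 + 4*(-7) - 1*(-7)*8)*(⅓) = -16*(8 - 28 + 56)*(⅓) = -16*36*(⅓) = -576*⅓ = -192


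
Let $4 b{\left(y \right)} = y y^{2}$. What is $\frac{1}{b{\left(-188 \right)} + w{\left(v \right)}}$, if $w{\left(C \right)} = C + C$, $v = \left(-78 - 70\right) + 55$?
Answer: $- \frac{1}{1661354} \approx -6.0192 \cdot 10^{-7}$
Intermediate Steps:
$b{\left(y \right)} = \frac{y^{3}}{4}$ ($b{\left(y \right)} = \frac{y y^{2}}{4} = \frac{y^{3}}{4}$)
$v = -93$ ($v = -148 + 55 = -93$)
$w{\left(C \right)} = 2 C$
$\frac{1}{b{\left(-188 \right)} + w{\left(v \right)}} = \frac{1}{\frac{\left(-188\right)^{3}}{4} + 2 \left(-93\right)} = \frac{1}{\frac{1}{4} \left(-6644672\right) - 186} = \frac{1}{-1661168 - 186} = \frac{1}{-1661354} = - \frac{1}{1661354}$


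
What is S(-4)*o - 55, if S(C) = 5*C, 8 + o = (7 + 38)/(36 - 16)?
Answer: 60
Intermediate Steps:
o = -23/4 (o = -8 + (7 + 38)/(36 - 16) = -8 + 45/20 = -8 + 45*(1/20) = -8 + 9/4 = -23/4 ≈ -5.7500)
S(-4)*o - 55 = (5*(-4))*(-23/4) - 55 = -20*(-23/4) - 55 = 115 - 55 = 60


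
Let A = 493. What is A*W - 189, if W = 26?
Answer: 12629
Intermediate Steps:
A*W - 189 = 493*26 - 189 = 12818 - 189 = 12629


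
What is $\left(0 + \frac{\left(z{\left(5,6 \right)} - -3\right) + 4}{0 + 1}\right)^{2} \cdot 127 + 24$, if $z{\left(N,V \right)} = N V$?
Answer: $173887$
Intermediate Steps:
$\left(0 + \frac{\left(z{\left(5,6 \right)} - -3\right) + 4}{0 + 1}\right)^{2} \cdot 127 + 24 = \left(0 + \frac{\left(5 \cdot 6 - -3\right) + 4}{0 + 1}\right)^{2} \cdot 127 + 24 = \left(0 + \frac{\left(30 + 3\right) + 4}{1}\right)^{2} \cdot 127 + 24 = \left(0 + \left(33 + 4\right) 1\right)^{2} \cdot 127 + 24 = \left(0 + 37 \cdot 1\right)^{2} \cdot 127 + 24 = \left(0 + 37\right)^{2} \cdot 127 + 24 = 37^{2} \cdot 127 + 24 = 1369 \cdot 127 + 24 = 173863 + 24 = 173887$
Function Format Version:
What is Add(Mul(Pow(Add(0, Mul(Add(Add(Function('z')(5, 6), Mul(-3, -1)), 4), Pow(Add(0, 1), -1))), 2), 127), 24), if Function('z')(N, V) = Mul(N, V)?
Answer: 173887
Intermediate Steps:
Add(Mul(Pow(Add(0, Mul(Add(Add(Function('z')(5, 6), Mul(-3, -1)), 4), Pow(Add(0, 1), -1))), 2), 127), 24) = Add(Mul(Pow(Add(0, Mul(Add(Add(Mul(5, 6), Mul(-3, -1)), 4), Pow(Add(0, 1), -1))), 2), 127), 24) = Add(Mul(Pow(Add(0, Mul(Add(Add(30, 3), 4), Pow(1, -1))), 2), 127), 24) = Add(Mul(Pow(Add(0, Mul(Add(33, 4), 1)), 2), 127), 24) = Add(Mul(Pow(Add(0, Mul(37, 1)), 2), 127), 24) = Add(Mul(Pow(Add(0, 37), 2), 127), 24) = Add(Mul(Pow(37, 2), 127), 24) = Add(Mul(1369, 127), 24) = Add(173863, 24) = 173887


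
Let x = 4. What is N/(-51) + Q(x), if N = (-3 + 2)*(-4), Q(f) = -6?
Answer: -310/51 ≈ -6.0784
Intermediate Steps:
N = 4 (N = -1*(-4) = 4)
N/(-51) + Q(x) = 4/(-51) - 6 = 4*(-1/51) - 6 = -4/51 - 6 = -310/51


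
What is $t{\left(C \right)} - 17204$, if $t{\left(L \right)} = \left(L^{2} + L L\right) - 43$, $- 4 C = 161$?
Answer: $- \frac{112055}{8} \approx -14007.0$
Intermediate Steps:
$C = - \frac{161}{4}$ ($C = \left(- \frac{1}{4}\right) 161 = - \frac{161}{4} \approx -40.25$)
$t{\left(L \right)} = -43 + 2 L^{2}$ ($t{\left(L \right)} = \left(L^{2} + L^{2}\right) - 43 = 2 L^{2} - 43 = -43 + 2 L^{2}$)
$t{\left(C \right)} - 17204 = \left(-43 + 2 \left(- \frac{161}{4}\right)^{2}\right) - 17204 = \left(-43 + 2 \cdot \frac{25921}{16}\right) - 17204 = \left(-43 + \frac{25921}{8}\right) - 17204 = \frac{25577}{8} - 17204 = - \frac{112055}{8}$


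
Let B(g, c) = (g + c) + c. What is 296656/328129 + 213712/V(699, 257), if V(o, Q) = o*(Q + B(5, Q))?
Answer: 28879804874/22248130587 ≈ 1.2981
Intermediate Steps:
B(g, c) = g + 2*c (B(g, c) = (c + g) + c = g + 2*c)
V(o, Q) = o*(5 + 3*Q) (V(o, Q) = o*(Q + (5 + 2*Q)) = o*(5 + 3*Q))
296656/328129 + 213712/V(699, 257) = 296656/328129 + 213712/((699*(5 + 3*257))) = 296656*(1/328129) + 213712/((699*(5 + 771))) = 296656/328129 + 213712/((699*776)) = 296656/328129 + 213712/542424 = 296656/328129 + 213712*(1/542424) = 296656/328129 + 26714/67803 = 28879804874/22248130587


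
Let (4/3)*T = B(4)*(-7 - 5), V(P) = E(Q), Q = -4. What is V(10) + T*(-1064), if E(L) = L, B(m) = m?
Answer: 38300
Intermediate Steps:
V(P) = -4
T = -36 (T = 3*(4*(-7 - 5))/4 = 3*(4*(-12))/4 = (¾)*(-48) = -36)
V(10) + T*(-1064) = -4 - 36*(-1064) = -4 + 38304 = 38300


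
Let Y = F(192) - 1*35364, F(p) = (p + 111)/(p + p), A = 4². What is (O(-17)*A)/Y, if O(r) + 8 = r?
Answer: 51200/4526491 ≈ 0.011311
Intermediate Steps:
A = 16
O(r) = -8 + r
F(p) = (111 + p)/(2*p) (F(p) = (111 + p)/((2*p)) = (111 + p)*(1/(2*p)) = (111 + p)/(2*p))
Y = -4526491/128 (Y = (½)*(111 + 192)/192 - 1*35364 = (½)*(1/192)*303 - 35364 = 101/128 - 35364 = -4526491/128 ≈ -35363.)
(O(-17)*A)/Y = ((-8 - 17)*16)/(-4526491/128) = -25*16*(-128/4526491) = -400*(-128/4526491) = 51200/4526491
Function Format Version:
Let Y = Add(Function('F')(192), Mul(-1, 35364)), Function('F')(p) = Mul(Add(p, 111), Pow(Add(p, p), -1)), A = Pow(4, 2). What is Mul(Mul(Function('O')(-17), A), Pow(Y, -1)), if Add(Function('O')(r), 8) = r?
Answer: Rational(51200, 4526491) ≈ 0.011311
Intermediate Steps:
A = 16
Function('O')(r) = Add(-8, r)
Function('F')(p) = Mul(Rational(1, 2), Pow(p, -1), Add(111, p)) (Function('F')(p) = Mul(Add(111, p), Pow(Mul(2, p), -1)) = Mul(Add(111, p), Mul(Rational(1, 2), Pow(p, -1))) = Mul(Rational(1, 2), Pow(p, -1), Add(111, p)))
Y = Rational(-4526491, 128) (Y = Add(Mul(Rational(1, 2), Pow(192, -1), Add(111, 192)), Mul(-1, 35364)) = Add(Mul(Rational(1, 2), Rational(1, 192), 303), -35364) = Add(Rational(101, 128), -35364) = Rational(-4526491, 128) ≈ -35363.)
Mul(Mul(Function('O')(-17), A), Pow(Y, -1)) = Mul(Mul(Add(-8, -17), 16), Pow(Rational(-4526491, 128), -1)) = Mul(Mul(-25, 16), Rational(-128, 4526491)) = Mul(-400, Rational(-128, 4526491)) = Rational(51200, 4526491)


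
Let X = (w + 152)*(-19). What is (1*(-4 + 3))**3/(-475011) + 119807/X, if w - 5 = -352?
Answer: 18969882194/586638585 ≈ 32.337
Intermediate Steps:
w = -347 (w = 5 - 352 = -347)
X = 3705 (X = (-347 + 152)*(-19) = -195*(-19) = 3705)
(1*(-4 + 3))**3/(-475011) + 119807/X = (1*(-4 + 3))**3/(-475011) + 119807/3705 = (1*(-1))**3*(-1/475011) + 119807*(1/3705) = (-1)**3*(-1/475011) + 119807/3705 = -1*(-1/475011) + 119807/3705 = 1/475011 + 119807/3705 = 18969882194/586638585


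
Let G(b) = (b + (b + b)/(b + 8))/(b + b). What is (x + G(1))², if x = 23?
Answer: 180625/324 ≈ 557.48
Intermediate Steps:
G(b) = (b + 2*b/(8 + b))/(2*b) (G(b) = (b + (2*b)/(8 + b))/((2*b)) = (b + 2*b/(8 + b))*(1/(2*b)) = (b + 2*b/(8 + b))/(2*b))
(x + G(1))² = (23 + (10 + 1)/(2*(8 + 1)))² = (23 + (½)*11/9)² = (23 + (½)*(⅑)*11)² = (23 + 11/18)² = (425/18)² = 180625/324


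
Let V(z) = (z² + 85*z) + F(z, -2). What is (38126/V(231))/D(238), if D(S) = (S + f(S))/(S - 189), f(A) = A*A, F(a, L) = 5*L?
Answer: 133441/296542118 ≈ 0.00044999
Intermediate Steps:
f(A) = A²
V(z) = -10 + z² + 85*z (V(z) = (z² + 85*z) + 5*(-2) = (z² + 85*z) - 10 = -10 + z² + 85*z)
D(S) = (S + S²)/(-189 + S) (D(S) = (S + S²)/(S - 189) = (S + S²)/(-189 + S))
(38126/V(231))/D(238) = (38126/(-10 + 231² + 85*231))/((238*(1 + 238)/(-189 + 238))) = (38126/(-10 + 53361 + 19635))/((238*239/49)) = (38126/72986)/((238*(1/49)*239)) = (38126*(1/72986))/(8126/7) = (19063/36493)*(7/8126) = 133441/296542118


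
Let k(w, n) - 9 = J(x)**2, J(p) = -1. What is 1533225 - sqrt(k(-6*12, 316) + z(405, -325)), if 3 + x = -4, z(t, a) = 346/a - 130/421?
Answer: 1533225 - sqrt(6459967982)/27365 ≈ 1.5332e+6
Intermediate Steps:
z(t, a) = -130/421 + 346/a (z(t, a) = 346/a - 130*1/421 = 346/a - 130/421 = -130/421 + 346/a)
x = -7 (x = -3 - 4 = -7)
k(w, n) = 10 (k(w, n) = 9 + (-1)**2 = 9 + 1 = 10)
1533225 - sqrt(k(-6*12, 316) + z(405, -325)) = 1533225 - sqrt(10 + (-130/421 + 346/(-325))) = 1533225 - sqrt(10 + (-130/421 + 346*(-1/325))) = 1533225 - sqrt(10 + (-130/421 - 346/325)) = 1533225 - sqrt(10 - 187916/136825) = 1533225 - sqrt(1180334/136825) = 1533225 - sqrt(6459967982)/27365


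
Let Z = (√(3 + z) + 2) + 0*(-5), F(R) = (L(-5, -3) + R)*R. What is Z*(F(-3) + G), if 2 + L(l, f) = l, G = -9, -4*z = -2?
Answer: 42 + 21*√14/2 ≈ 81.287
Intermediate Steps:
z = ½ (z = -¼*(-2) = ½ ≈ 0.50000)
L(l, f) = -2 + l
F(R) = R*(-7 + R) (F(R) = ((-2 - 5) + R)*R = (-7 + R)*R = R*(-7 + R))
Z = 2 + √14/2 (Z = (√(3 + ½) + 2) + 0*(-5) = (√(7/2) + 2) + 0 = (√14/2 + 2) + 0 = (2 + √14/2) + 0 = 2 + √14/2 ≈ 3.8708)
Z*(F(-3) + G) = (2 + √14/2)*(-3*(-7 - 3) - 9) = (2 + √14/2)*(-3*(-10) - 9) = (2 + √14/2)*(30 - 9) = (2 + √14/2)*21 = 42 + 21*√14/2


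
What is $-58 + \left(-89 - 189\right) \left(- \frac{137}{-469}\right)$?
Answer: $- \frac{65288}{469} \approx -139.21$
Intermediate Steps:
$-58 + \left(-89 - 189\right) \left(- \frac{137}{-469}\right) = -58 + \left(-89 - 189\right) \left(\left(-137\right) \left(- \frac{1}{469}\right)\right) = -58 - \frac{38086}{469} = - \frac{65288}{469}$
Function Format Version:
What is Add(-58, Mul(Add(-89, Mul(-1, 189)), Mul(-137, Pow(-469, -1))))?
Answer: Rational(-65288, 469) ≈ -139.21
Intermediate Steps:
Add(-58, Mul(Add(-89, Mul(-1, 189)), Mul(-137, Pow(-469, -1)))) = Add(-58, Mul(Add(-89, -189), Mul(-137, Rational(-1, 469)))) = Add(-58, Mul(-278, Rational(137, 469))) = Add(-58, Rational(-38086, 469)) = Rational(-65288, 469)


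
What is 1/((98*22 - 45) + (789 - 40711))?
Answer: -1/37811 ≈ -2.6447e-5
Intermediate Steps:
1/((98*22 - 45) + (789 - 40711)) = 1/((2156 - 45) - 39922) = 1/(2111 - 39922) = 1/(-37811) = -1/37811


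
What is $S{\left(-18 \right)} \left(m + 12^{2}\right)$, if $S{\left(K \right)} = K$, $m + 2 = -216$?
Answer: $1332$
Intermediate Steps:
$m = -218$ ($m = -2 - 216 = -218$)
$S{\left(-18 \right)} \left(m + 12^{2}\right) = - 18 \left(-218 + 12^{2}\right) = - 18 \left(-218 + 144\right) = \left(-18\right) \left(-74\right) = 1332$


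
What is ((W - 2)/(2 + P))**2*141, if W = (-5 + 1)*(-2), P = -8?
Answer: 141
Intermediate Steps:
W = 8 (W = -4*(-2) = 8)
((W - 2)/(2 + P))**2*141 = ((8 - 2)/(2 - 8))**2*141 = (6/(-6))**2*141 = (6*(-1/6))**2*141 = (-1)**2*141 = 1*141 = 141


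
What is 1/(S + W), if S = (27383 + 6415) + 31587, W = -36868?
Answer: 1/28517 ≈ 3.5067e-5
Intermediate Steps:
S = 65385 (S = 33798 + 31587 = 65385)
1/(S + W) = 1/(65385 - 36868) = 1/28517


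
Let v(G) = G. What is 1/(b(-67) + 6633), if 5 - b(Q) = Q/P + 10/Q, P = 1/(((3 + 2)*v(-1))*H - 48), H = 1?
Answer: 67/206839 ≈ 0.00032392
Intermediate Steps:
P = -1/53 (P = 1/(((3 + 2)*(-1))*1 - 48) = 1/((5*(-1))*1 - 48) = 1/(-5*1 - 48) = 1/(-5 - 48) = 1/(-53) = -1/53 ≈ -0.018868)
b(Q) = 5 - 10/Q + 53*Q (b(Q) = 5 - (Q/(-1/53) + 10/Q) = 5 - (Q*(-53) + 10/Q) = 5 - (-53*Q + 10/Q) = 5 + (-10/Q + 53*Q) = 5 - 10/Q + 53*Q)
1/(b(-67) + 6633) = 1/((5 - 10/(-67) + 53*(-67)) + 6633) = 1/((5 - 10*(-1/67) - 3551) + 6633) = 1/((5 + 10/67 - 3551) + 6633) = 1/(-237572/67 + 6633) = 1/(206839/67) = 67/206839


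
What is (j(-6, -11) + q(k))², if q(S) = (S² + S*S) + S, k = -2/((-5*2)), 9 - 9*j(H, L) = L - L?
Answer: 1024/625 ≈ 1.6384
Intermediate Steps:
j(H, L) = 1 (j(H, L) = 1 - (L - L)/9 = 1 - ⅑*0 = 1 + 0 = 1)
k = ⅕ (k = -2/(-10) = -2*(-⅒) = ⅕ ≈ 0.20000)
q(S) = S + 2*S² (q(S) = (S² + S²) + S = 2*S² + S = S + 2*S²)
(j(-6, -11) + q(k))² = (1 + (1 + 2*(⅕))/5)² = (1 + (1 + ⅖)/5)² = (1 + (⅕)*(7/5))² = (1 + 7/25)² = (32/25)² = 1024/625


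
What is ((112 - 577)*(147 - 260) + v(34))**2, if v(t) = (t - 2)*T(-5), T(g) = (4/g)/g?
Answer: 1725946945009/625 ≈ 2.7615e+9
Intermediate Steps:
T(g) = 4/g**2
v(t) = -8/25 + 4*t/25 (v(t) = (t - 2)*(4/(-5)**2) = (-2 + t)*(4*(1/25)) = (-2 + t)*(4/25) = -8/25 + 4*t/25)
((112 - 577)*(147 - 260) + v(34))**2 = ((112 - 577)*(147 - 260) + (-8/25 + (4/25)*34))**2 = (-465*(-113) + (-8/25 + 136/25))**2 = (52545 + 128/25)**2 = (1313753/25)**2 = 1725946945009/625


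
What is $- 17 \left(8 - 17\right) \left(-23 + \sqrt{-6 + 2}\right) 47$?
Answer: $-165393 + 14382 i \approx -1.6539 \cdot 10^{5} + 14382.0 i$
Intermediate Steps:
$- 17 \left(8 - 17\right) \left(-23 + \sqrt{-6 + 2}\right) 47 = - 17 \left(- 9 \left(-23 + \sqrt{-4}\right)\right) 47 = - 17 \left(- 9 \left(-23 + 2 i\right)\right) 47 = - 17 \left(207 - 18 i\right) 47 = \left(-3519 + 306 i\right) 47 = -165393 + 14382 i$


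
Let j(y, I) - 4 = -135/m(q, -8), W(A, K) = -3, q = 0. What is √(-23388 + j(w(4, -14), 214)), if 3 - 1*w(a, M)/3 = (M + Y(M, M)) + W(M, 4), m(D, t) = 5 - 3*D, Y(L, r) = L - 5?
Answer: I*√23411 ≈ 153.01*I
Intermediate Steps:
Y(L, r) = -5 + L
w(a, M) = 33 - 6*M (w(a, M) = 9 - 3*((M + (-5 + M)) - 3) = 9 - 3*((-5 + 2*M) - 3) = 9 - 3*(-8 + 2*M) = 9 + (24 - 6*M) = 33 - 6*M)
j(y, I) = -23 (j(y, I) = 4 - 135/(5 - 3*0) = 4 - 135/(5 + 0) = 4 - 135/5 = 4 - 135*⅕ = 4 - 27 = -23)
√(-23388 + j(w(4, -14), 214)) = √(-23388 - 23) = √(-23411) = I*√23411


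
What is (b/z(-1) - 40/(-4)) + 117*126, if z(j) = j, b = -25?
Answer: 14777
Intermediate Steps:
(b/z(-1) - 40/(-4)) + 117*126 = (-25/(-1) - 40/(-4)) + 117*126 = (-25*(-1) - 40*(-¼)) + 14742 = (25 + 10) + 14742 = 35 + 14742 = 14777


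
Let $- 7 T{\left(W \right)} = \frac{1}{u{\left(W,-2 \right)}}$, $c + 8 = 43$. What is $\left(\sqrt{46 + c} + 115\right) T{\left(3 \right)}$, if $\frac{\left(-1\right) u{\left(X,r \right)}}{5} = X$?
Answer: $\frac{124}{105} \approx 1.181$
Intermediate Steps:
$c = 35$ ($c = -8 + 43 = 35$)
$u{\left(X,r \right)} = - 5 X$
$T{\left(W \right)} = \frac{1}{35 W}$ ($T{\left(W \right)} = - \frac{1}{7 \left(- 5 W\right)} = - \frac{\left(- \frac{1}{5}\right) \frac{1}{W}}{7} = \frac{1}{35 W}$)
$\left(\sqrt{46 + c} + 115\right) T{\left(3 \right)} = \left(\sqrt{46 + 35} + 115\right) \frac{1}{35 \cdot 3} = \left(\sqrt{81} + 115\right) \frac{1}{35} \cdot \frac{1}{3} = \left(9 + 115\right) \frac{1}{105} = 124 \cdot \frac{1}{105} = \frac{124}{105}$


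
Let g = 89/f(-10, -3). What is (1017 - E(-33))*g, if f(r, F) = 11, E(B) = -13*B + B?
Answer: 55269/11 ≈ 5024.5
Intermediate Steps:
E(B) = -12*B
g = 89/11 ≈ 8.0909
(1017 - E(-33))*g = (1017 - (-12)*(-33))*(89/11) = (1017 - 1*396)*(89/11) = (1017 - 396)*(89/11) = 621*(89/11) = 55269/11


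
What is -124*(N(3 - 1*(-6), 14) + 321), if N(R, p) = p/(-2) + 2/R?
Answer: -350672/9 ≈ -38964.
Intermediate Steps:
N(R, p) = 2/R - p/2 (N(R, p) = p*(-½) + 2/R = -p/2 + 2/R = 2/R - p/2)
-124*(N(3 - 1*(-6), 14) + 321) = -124*((2/(3 - 1*(-6)) - ½*14) + 321) = -124*((2/(3 + 6) - 7) + 321) = -124*((2/9 - 7) + 321) = -124*(-61/9 + 321) = -124*2828/9 = -350672/9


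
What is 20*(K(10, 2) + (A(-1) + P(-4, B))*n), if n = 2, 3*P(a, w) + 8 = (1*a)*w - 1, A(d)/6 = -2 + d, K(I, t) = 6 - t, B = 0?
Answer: -760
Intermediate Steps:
A(d) = -12 + 6*d (A(d) = 6*(-2 + d) = -12 + 6*d)
P(a, w) = -3 + a*w/3 (P(a, w) = -8/3 + ((1*a)*w - 1)/3 = -8/3 + (a*w - 1)/3 = -8/3 + (-1 + a*w)/3 = -8/3 + (-⅓ + a*w/3) = -3 + a*w/3)
20*(K(10, 2) + (A(-1) + P(-4, B))*n) = 20*((6 - 1*2) + ((-12 + 6*(-1)) + (-3 + (⅓)*(-4)*0))*2) = 20*((6 - 2) + ((-12 - 6) + (-3 + 0))*2) = 20*(4 + (-18 - 3)*2) = 20*(4 - 21*2) = 20*(4 - 42) = 20*(-38) = -760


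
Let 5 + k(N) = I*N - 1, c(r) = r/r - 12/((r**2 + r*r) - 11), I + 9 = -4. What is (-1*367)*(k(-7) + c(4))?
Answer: -219466/7 ≈ -31352.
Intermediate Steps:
I = -13 (I = -9 - 4 = -13)
c(r) = 1 - 12/(-11 + 2*r**2) (c(r) = 1 - 12/((r**2 + r**2) - 11) = 1 - 12/(2*r**2 - 11) = 1 - 12/(-11 + 2*r**2))
k(N) = -6 - 13*N (k(N) = -5 + (-13*N - 1) = -5 + (-1 - 13*N) = -6 - 13*N)
(-1*367)*(k(-7) + c(4)) = (-1*367)*((-6 - 13*(-7)) + (-23 + 2*4**2)/(-11 + 2*4**2)) = -367*((-6 + 91) + (-23 + 2*16)/(-11 + 2*16)) = -367*(85 + (-23 + 32)/(-11 + 32)) = -367*(85 + 9/21) = -367*(85 + (1/21)*9) = -367*(85 + 3/7) = -367*598/7 = -219466/7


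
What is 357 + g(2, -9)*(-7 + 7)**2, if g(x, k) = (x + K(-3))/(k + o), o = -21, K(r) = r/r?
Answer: 357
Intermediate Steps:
K(r) = 1
g(x, k) = (1 + x)/(-21 + k) (g(x, k) = (x + 1)/(k - 21) = (1 + x)/(-21 + k))
357 + g(2, -9)*(-7 + 7)**2 = 357 + ((1 + 2)/(-21 - 9))*(-7 + 7)**2 = 357 + (3/(-30))*0**2 = 357 - 1/30*3*0 = 357 - 1/10*0 = 357 + 0 = 357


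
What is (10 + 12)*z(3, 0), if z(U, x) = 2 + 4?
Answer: 132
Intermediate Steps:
z(U, x) = 6
(10 + 12)*z(3, 0) = (10 + 12)*6 = 22*6 = 132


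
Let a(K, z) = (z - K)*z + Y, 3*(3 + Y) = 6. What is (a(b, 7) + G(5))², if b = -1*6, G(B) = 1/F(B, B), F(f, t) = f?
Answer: 203401/25 ≈ 8136.0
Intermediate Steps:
Y = -1 (Y = -3 + (⅓)*6 = -3 + 2 = -1)
G(B) = 1/B
b = -6
a(K, z) = -1 + z*(z - K) (a(K, z) = (z - K)*z - 1 = z*(z - K) - 1 = -1 + z*(z - K))
(a(b, 7) + G(5))² = ((-1 + 7² - 1*(-6)*7) + 1/5)² = ((-1 + 49 + 42) + ⅕)² = (90 + ⅕)² = (451/5)² = 203401/25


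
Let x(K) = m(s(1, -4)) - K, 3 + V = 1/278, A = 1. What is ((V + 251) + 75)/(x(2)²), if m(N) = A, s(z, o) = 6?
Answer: 89795/278 ≈ 323.00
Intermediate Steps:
m(N) = 1
V = -833/278 (V = -3 + 1/278 = -833/278 ≈ -2.9964)
x(K) = 1 - K
((V + 251) + 75)/(x(2)²) = ((-833/278 + 251) + 75)/((1 - 1*2)²) = (68945/278 + 75)/((1 - 2)²) = 89795/(278*((-1)²)) = (89795/278)/1 = (89795/278)*1 = 89795/278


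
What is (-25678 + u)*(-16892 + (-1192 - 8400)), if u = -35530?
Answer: 1621032672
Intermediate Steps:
(-25678 + u)*(-16892 + (-1192 - 8400)) = (-25678 - 35530)*(-16892 + (-1192 - 8400)) = -61208*(-16892 - 9592) = -61208*(-26484) = 1621032672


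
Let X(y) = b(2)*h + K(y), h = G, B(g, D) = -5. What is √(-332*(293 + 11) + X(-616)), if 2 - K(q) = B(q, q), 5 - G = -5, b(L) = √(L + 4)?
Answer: √(-100921 + 10*√6) ≈ 317.64*I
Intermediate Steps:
b(L) = √(4 + L)
G = 10 (G = 5 - 1*(-5) = 5 + 5 = 10)
K(q) = 7 (K(q) = 2 - 1*(-5) = 2 + 5 = 7)
h = 10
X(y) = 7 + 10*√6 (X(y) = √(4 + 2)*10 + 7 = √6*10 + 7 = 10*√6 + 7 = 7 + 10*√6)
√(-332*(293 + 11) + X(-616)) = √(-332*(293 + 11) + (7 + 10*√6)) = √(-332*304 + (7 + 10*√6)) = √(-100928 + (7 + 10*√6)) = √(-100921 + 10*√6)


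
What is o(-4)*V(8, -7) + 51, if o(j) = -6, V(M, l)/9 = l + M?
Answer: -3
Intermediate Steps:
V(M, l) = 9*M + 9*l (V(M, l) = 9*(l + M) = 9*(M + l) = 9*M + 9*l)
o(-4)*V(8, -7) + 51 = -6*(9*8 + 9*(-7)) + 51 = -6*(72 - 63) + 51 = -6*9 + 51 = -54 + 51 = -3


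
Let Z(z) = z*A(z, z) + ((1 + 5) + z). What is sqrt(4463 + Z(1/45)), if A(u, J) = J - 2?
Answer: sqrt(9049681)/45 ≈ 66.850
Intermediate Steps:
A(u, J) = -2 + J
Z(z) = 6 + z + z*(-2 + z) (Z(z) = z*(-2 + z) + ((1 + 5) + z) = z*(-2 + z) + (6 + z) = 6 + z + z*(-2 + z))
sqrt(4463 + Z(1/45)) = sqrt(4463 + (6 + (1/45)**2 - 1/45)) = sqrt(4463 + (6 + (1/45)**2 - 1*1/45)) = sqrt(4463 + (6 + 1/2025 - 1/45)) = sqrt(4463 + 12106/2025) = sqrt(9049681/2025) = sqrt(9049681)/45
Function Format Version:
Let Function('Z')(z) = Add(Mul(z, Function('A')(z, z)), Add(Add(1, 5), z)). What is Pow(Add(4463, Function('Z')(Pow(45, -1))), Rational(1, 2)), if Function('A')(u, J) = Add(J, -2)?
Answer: Mul(Rational(1, 45), Pow(9049681, Rational(1, 2))) ≈ 66.850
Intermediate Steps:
Function('A')(u, J) = Add(-2, J)
Function('Z')(z) = Add(6, z, Mul(z, Add(-2, z))) (Function('Z')(z) = Add(Mul(z, Add(-2, z)), Add(Add(1, 5), z)) = Add(Mul(z, Add(-2, z)), Add(6, z)) = Add(6, z, Mul(z, Add(-2, z))))
Pow(Add(4463, Function('Z')(Pow(45, -1))), Rational(1, 2)) = Pow(Add(4463, Add(6, Pow(Pow(45, -1), 2), Mul(-1, Pow(45, -1)))), Rational(1, 2)) = Pow(Add(4463, Add(6, Pow(Rational(1, 45), 2), Mul(-1, Rational(1, 45)))), Rational(1, 2)) = Pow(Add(4463, Add(6, Rational(1, 2025), Rational(-1, 45))), Rational(1, 2)) = Pow(Add(4463, Rational(12106, 2025)), Rational(1, 2)) = Pow(Rational(9049681, 2025), Rational(1, 2)) = Mul(Rational(1, 45), Pow(9049681, Rational(1, 2)))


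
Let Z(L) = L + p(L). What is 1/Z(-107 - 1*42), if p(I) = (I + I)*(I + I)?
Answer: 1/88655 ≈ 1.1280e-5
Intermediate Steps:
p(I) = 4*I² (p(I) = (2*I)*(2*I) = 4*I²)
Z(L) = L + 4*L²
1/Z(-107 - 1*42) = 1/((-107 - 1*42)*(1 + 4*(-107 - 1*42))) = 1/((-107 - 42)*(1 + 4*(-107 - 42))) = 1/(-149*(1 + 4*(-149))) = 1/(-149*(1 - 596)) = 1/(-149*(-595)) = 1/88655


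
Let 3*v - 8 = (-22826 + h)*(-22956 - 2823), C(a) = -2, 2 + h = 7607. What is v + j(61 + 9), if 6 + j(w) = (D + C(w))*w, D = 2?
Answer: 392382149/3 ≈ 1.3079e+8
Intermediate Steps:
h = 7605 (h = -2 + 7607 = 7605)
j(w) = -6 (j(w) = -6 + (2 - 2)*w = -6 + 0*w = -6 + 0 = -6)
v = 392382167/3 (v = 8/3 + ((-22826 + 7605)*(-22956 - 2823))/3 = 8/3 + (-15221*(-25779))/3 = 8/3 + (⅓)*392382159 = 8/3 + 130794053 = 392382167/3 ≈ 1.3079e+8)
v + j(61 + 9) = 392382167/3 - 6 = 392382149/3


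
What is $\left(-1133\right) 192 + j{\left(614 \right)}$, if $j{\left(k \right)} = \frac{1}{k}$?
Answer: $- \frac{133567103}{614} \approx -2.1754 \cdot 10^{5}$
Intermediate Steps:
$\left(-1133\right) 192 + j{\left(614 \right)} = \left(-1133\right) 192 + \frac{1}{614} = -217536 + \frac{1}{614} = - \frac{133567103}{614}$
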